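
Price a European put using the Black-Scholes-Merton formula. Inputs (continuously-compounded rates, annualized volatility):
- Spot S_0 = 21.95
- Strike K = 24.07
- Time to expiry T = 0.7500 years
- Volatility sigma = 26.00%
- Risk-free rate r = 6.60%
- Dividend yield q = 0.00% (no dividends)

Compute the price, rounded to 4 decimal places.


Answer: Price = 2.5251

Derivation:
d1 = (ln(S/K) + (r - q + 0.5*sigma^2) * T) / (sigma * sqrt(T)) = -0.07705011
d2 = d1 - sigma * sqrt(T) = -0.30221672
exp(-rT) = 0.95170516; exp(-qT) = 1.00000000
P = K * exp(-rT) * N(-d2) - S_0 * exp(-qT) * N(-d1)
N(-d1) = 0.53070816; N(-d2) = 0.61875657
P = 24.0700 * 0.95170516 * 0.61875657 - 21.9500 * 1.00000000 * 0.53070816 = 2.5251


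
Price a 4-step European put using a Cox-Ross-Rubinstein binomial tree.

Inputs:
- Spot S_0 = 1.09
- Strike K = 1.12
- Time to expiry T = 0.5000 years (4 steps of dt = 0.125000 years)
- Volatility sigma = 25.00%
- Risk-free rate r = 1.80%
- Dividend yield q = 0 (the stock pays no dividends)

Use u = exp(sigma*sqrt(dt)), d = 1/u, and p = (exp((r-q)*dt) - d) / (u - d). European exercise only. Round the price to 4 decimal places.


dt = T/N = 0.125000
u = exp(sigma*sqrt(dt)) = 1.092412; d = 1/u = 0.915405
p = (exp((r-q)*dt) - d) / (u - d) = 0.490643
Discount per step: exp(-r*dt) = 0.997753
Stock lattice S(k, i) with i counting down-moves:
  k=0: S(0,0) = 1.0900
  k=1: S(1,0) = 1.1907; S(1,1) = 0.9978
  k=2: S(2,0) = 1.3008; S(2,1) = 1.0900; S(2,2) = 0.9134
  k=3: S(3,0) = 1.4210; S(3,1) = 1.1907; S(3,2) = 0.9978; S(3,3) = 0.8361
  k=4: S(4,0) = 1.5523; S(4,1) = 1.3008; S(4,2) = 1.0900; S(4,3) = 0.9134; S(4,4) = 0.7654
Terminal payoffs V(N, i) = max(K - S_T, 0):
  V(4,0) = 0.000000; V(4,1) = 0.000000; V(4,2) = 0.030000; V(4,3) = 0.206616; V(4,4) = 0.354615
Backward induction: V(k, i) = exp(-r*dt) * [p * V(k+1, i) + (1-p) * V(k+1, i+1)].
  V(3,0) = exp(-r*dt) * [p*0.000000 + (1-p)*0.000000] = 0.000000
  V(3,1) = exp(-r*dt) * [p*0.000000 + (1-p)*0.030000] = 0.015246
  V(3,2) = exp(-r*dt) * [p*0.030000 + (1-p)*0.206616] = 0.119691
  V(3,3) = exp(-r*dt) * [p*0.206616 + (1-p)*0.354615] = 0.281366
  V(2,0) = exp(-r*dt) * [p*0.000000 + (1-p)*0.015246] = 0.007748
  V(2,1) = exp(-r*dt) * [p*0.015246 + (1-p)*0.119691] = 0.068292
  V(2,2) = exp(-r*dt) * [p*0.119691 + (1-p)*0.281366] = 0.201587
  V(1,0) = exp(-r*dt) * [p*0.007748 + (1-p)*0.068292] = 0.038500
  V(1,1) = exp(-r*dt) * [p*0.068292 + (1-p)*0.201587] = 0.135881
  V(0,0) = exp(-r*dt) * [p*0.038500 + (1-p)*0.135881] = 0.087904

Answer: Price = V(0,0) = 0.0879


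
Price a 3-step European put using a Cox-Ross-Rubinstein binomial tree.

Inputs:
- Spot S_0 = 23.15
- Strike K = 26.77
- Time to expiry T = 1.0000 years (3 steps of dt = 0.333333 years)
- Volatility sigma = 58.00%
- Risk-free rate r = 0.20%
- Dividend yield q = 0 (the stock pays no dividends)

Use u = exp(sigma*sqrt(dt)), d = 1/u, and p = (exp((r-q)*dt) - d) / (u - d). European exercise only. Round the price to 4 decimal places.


Answer: Price = V(0,0) = 7.9253

Derivation:
dt = T/N = 0.333333
u = exp(sigma*sqrt(dt)) = 1.397749; d = 1/u = 0.715436
p = (exp((r-q)*dt) - d) / (u - d) = 0.418035
Discount per step: exp(-r*dt) = 0.999334
Stock lattice S(k, i) with i counting down-moves:
  k=0: S(0,0) = 23.1500
  k=1: S(1,0) = 32.3579; S(1,1) = 16.5623
  k=2: S(2,0) = 45.2282; S(2,1) = 23.1500; S(2,2) = 11.8493
  k=3: S(3,0) = 63.2177; S(3,1) = 32.3579; S(3,2) = 16.5623; S(3,3) = 8.4774
Terminal payoffs V(N, i) = max(K - S_T, 0):
  V(3,0) = 0.000000; V(3,1) = 0.000000; V(3,2) = 10.207657; V(3,3) = 18.292587
Backward induction: V(k, i) = exp(-r*dt) * [p * V(k+1, i) + (1-p) * V(k+1, i+1)].
  V(2,0) = exp(-r*dt) * [p*0.000000 + (1-p)*0.000000] = 0.000000
  V(2,1) = exp(-r*dt) * [p*0.000000 + (1-p)*10.207657] = 5.936538
  V(2,2) = exp(-r*dt) * [p*10.207657 + (1-p)*18.292587] = 14.902863
  V(1,0) = exp(-r*dt) * [p*0.000000 + (1-p)*5.936538] = 3.452554
  V(1,1) = exp(-r*dt) * [p*5.936538 + (1-p)*14.902863] = 11.147190
  V(0,0) = exp(-r*dt) * [p*3.452554 + (1-p)*11.147190] = 7.925276


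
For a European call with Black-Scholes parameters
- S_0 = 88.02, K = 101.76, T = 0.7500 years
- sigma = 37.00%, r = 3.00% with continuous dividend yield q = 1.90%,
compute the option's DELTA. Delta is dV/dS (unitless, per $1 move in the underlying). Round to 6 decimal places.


d1 = -0.2667219000; d2 = -0.5871512994
phi(d1) = 0.3850012033; exp(-qT) = 0.9858510507; exp(-rT) = 0.9777512372
N(d1) = 0.3948416454
Delta = exp(-qT) * N(d1) = 0.9858510507 * 0.3948416454 = 0.389255

Answer: Delta = 0.389255


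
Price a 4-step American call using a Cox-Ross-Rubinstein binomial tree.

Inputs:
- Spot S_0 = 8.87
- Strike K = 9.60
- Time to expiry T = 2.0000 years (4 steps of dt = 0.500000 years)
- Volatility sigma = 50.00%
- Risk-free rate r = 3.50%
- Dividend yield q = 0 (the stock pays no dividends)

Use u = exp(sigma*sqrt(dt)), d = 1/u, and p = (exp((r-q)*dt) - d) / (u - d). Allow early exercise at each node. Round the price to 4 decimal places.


dt = T/N = 0.500000
u = exp(sigma*sqrt(dt)) = 1.424119; d = 1/u = 0.702189
p = (exp((r-q)*dt) - d) / (u - d) = 0.436975
Discount per step: exp(-r*dt) = 0.982652
Stock lattice S(k, i) with i counting down-moves:
  k=0: S(0,0) = 8.8700
  k=1: S(1,0) = 12.6319; S(1,1) = 6.2284
  k=2: S(2,0) = 17.9894; S(2,1) = 8.8700; S(2,2) = 4.3735
  k=3: S(3,0) = 25.6190; S(3,1) = 12.6319; S(3,2) = 6.2284; S(3,3) = 3.0710
  k=4: S(4,0) = 36.4845; S(4,1) = 17.9894; S(4,2) = 8.8700; S(4,3) = 4.3735; S(4,4) = 2.1564
Terminal payoffs V(N, i) = max(S_T - K, 0):
  V(4,0) = 26.884531; V(4,1) = 8.389380; V(4,2) = 0.000000; V(4,3) = 0.000000; V(4,4) = 0.000000
Backward induction: V(k, i) = exp(-r*dt) * [p * V(k+1, i) + (1-p) * V(k+1, i+1)]; then take max(V_cont, immediate exercise) for American.
  V(3,0) = exp(-r*dt) * [p*26.884531 + (1-p)*8.389380] = 16.185557; exercise = 16.019018; V(3,0) = max -> 16.185557
  V(3,1) = exp(-r*dt) * [p*8.389380 + (1-p)*0.000000] = 3.602352; exercise = 3.031936; V(3,1) = max -> 3.602352
  V(3,2) = exp(-r*dt) * [p*0.000000 + (1-p)*0.000000] = 0.000000; exercise = 0.000000; V(3,2) = max -> 0.000000
  V(3,3) = exp(-r*dt) * [p*0.000000 + (1-p)*0.000000] = 0.000000; exercise = 0.000000; V(3,3) = max -> 0.000000
  V(2,0) = exp(-r*dt) * [p*16.185557 + (1-p)*3.602352] = 8.943017; exercise = 8.389380; V(2,0) = max -> 8.943017
  V(2,1) = exp(-r*dt) * [p*3.602352 + (1-p)*0.000000] = 1.546830; exercise = 0.000000; V(2,1) = max -> 1.546830
  V(2,2) = exp(-r*dt) * [p*0.000000 + (1-p)*0.000000] = 0.000000; exercise = 0.000000; V(2,2) = max -> 0.000000
  V(1,0) = exp(-r*dt) * [p*8.943017 + (1-p)*1.546830] = 4.695877; exercise = 3.031936; V(1,0) = max -> 4.695877
  V(1,1) = exp(-r*dt) * [p*1.546830 + (1-p)*0.000000] = 0.664200; exercise = 0.000000; V(1,1) = max -> 0.664200
  V(0,0) = exp(-r*dt) * [p*4.695877 + (1-p)*0.664200] = 2.383857; exercise = 0.000000; V(0,0) = max -> 2.383857

Answer: Price = V(0,0) = 2.3839


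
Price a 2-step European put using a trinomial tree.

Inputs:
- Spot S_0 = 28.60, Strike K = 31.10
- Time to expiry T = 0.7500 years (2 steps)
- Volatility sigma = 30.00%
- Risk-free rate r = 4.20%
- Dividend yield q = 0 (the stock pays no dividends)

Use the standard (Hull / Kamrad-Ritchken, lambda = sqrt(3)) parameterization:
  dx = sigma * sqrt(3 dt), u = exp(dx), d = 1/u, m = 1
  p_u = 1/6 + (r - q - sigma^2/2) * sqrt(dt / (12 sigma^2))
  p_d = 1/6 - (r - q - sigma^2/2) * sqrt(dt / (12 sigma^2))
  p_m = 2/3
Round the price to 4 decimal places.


dt = T/N = 0.375000; dx = sigma*sqrt(3*dt) = 0.318198
u = exp(dx) = 1.374648; d = 1/u = 0.727459
p_u = 0.164899, p_m = 0.666667, p_d = 0.168434
Discount per step: exp(-r*dt) = 0.984373
Stock lattice S(k, j) with j the centered position index:
  k=0: S(0,+0) = 28.6000
  k=1: S(1,-1) = 20.8053; S(1,+0) = 28.6000; S(1,+1) = 39.3149
  k=2: S(2,-2) = 15.1350; S(2,-1) = 20.8053; S(2,+0) = 28.6000; S(2,+1) = 39.3149; S(2,+2) = 54.0442
Terminal payoffs V(N, j) = max(K - S_T, 0):
  V(2,-2) = 15.964990; V(2,-1) = 10.294681; V(2,+0) = 2.500000; V(2,+1) = 0.000000; V(2,+2) = 0.000000
Backward induction: V(k, j) = exp(-r*dt) * [p_u * V(k+1, j+1) + p_m * V(k+1, j) + p_d * V(k+1, j-1)]
  V(1,-1) = exp(-r*dt) * [p_u*2.500000 + p_m*10.294681 + p_d*15.964990] = 9.808712
  V(1,+0) = exp(-r*dt) * [p_u*0.000000 + p_m*2.500000 + p_d*10.294681] = 3.347505
  V(1,+1) = exp(-r*dt) * [p_u*0.000000 + p_m*0.000000 + p_d*2.500000] = 0.414506
  V(0,+0) = exp(-r*dt) * [p_u*0.414506 + p_m*3.347505 + p_d*9.808712] = 3.890388

Answer: Price = V(0,0) = 3.8904


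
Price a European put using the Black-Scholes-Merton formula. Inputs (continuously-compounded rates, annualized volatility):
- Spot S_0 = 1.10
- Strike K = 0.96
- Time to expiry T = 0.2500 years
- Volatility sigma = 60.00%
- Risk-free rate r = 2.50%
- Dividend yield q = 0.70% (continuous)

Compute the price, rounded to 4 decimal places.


Answer: Price = 0.0634

Derivation:
d1 = (ln(S/K) + (r - q + 0.5*sigma^2) * T) / (sigma * sqrt(T)) = 0.61877391
d2 = d1 - sigma * sqrt(T) = 0.31877391
exp(-rT) = 0.99376949; exp(-qT) = 0.99825153
P = K * exp(-rT) * N(-d2) - S_0 * exp(-qT) * N(-d1)
N(-d1) = 0.26803265; N(-d2) = 0.37494898
P = 0.9600 * 0.99376949 * 0.37494898 - 1.1000 * 0.99825153 * 0.26803265 = 0.0634


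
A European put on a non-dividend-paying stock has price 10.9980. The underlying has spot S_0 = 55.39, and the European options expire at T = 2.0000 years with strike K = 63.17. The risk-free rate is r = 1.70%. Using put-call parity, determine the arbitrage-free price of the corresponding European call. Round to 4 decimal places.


Put-call parity: C - P = S_0 * exp(-qT) - K * exp(-rT).
S_0 * exp(-qT) = 55.3900 * 1.00000000 = 55.39000000
K * exp(-rT) = 63.1700 * 0.96657150 = 61.05832195
C = P + S*exp(-qT) - K*exp(-rT)
C = 10.9980 + 55.39000000 - 61.05832195 = 5.3297

Answer: Call price = 5.3297


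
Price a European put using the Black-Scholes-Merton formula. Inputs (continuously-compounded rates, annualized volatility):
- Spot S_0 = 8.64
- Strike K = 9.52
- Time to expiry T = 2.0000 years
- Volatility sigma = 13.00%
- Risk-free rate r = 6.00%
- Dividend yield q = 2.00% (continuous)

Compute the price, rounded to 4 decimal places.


d1 = (ln(S/K) + (r - q + 0.5*sigma^2) * T) / (sigma * sqrt(T)) = -0.00050186
d2 = d1 - sigma * sqrt(T) = -0.18434962
exp(-rT) = 0.88692044; exp(-qT) = 0.96078944
P = K * exp(-rT) * N(-d2) - S_0 * exp(-qT) * N(-d1)
N(-d1) = 0.50020021; N(-d2) = 0.57313041
P = 9.5200 * 0.88692044 * 0.57313041 - 8.6400 * 0.96078944 * 0.50020021 = 0.6869

Answer: Price = 0.6869


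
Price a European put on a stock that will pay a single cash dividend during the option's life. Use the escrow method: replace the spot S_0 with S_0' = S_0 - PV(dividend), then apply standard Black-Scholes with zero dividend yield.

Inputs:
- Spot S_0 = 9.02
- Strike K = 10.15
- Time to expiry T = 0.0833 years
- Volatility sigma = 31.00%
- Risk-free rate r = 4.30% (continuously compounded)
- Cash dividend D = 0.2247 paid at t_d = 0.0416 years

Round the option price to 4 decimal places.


PV(D) = D * exp(-r * t_d) = 0.2247 * 0.99821280 = 0.22429842
S_0' = S_0 - PV(D) = 9.0200 - 0.22429842 = 8.79570158
d1 = (ln(S_0'/K) + (r + sigma^2/2)*T) / (sigma*sqrt(T)) = -1.51585989
d2 = d1 - sigma*sqrt(T) = -1.60533128
exp(-rT) = 0.99642451
N(-d1) = 0.93522261; N(-d2) = 0.94578954
P = K * exp(-rT) * N(-d2) - S_0' * N(-d1) = 10.1500 * 0.99642451 * 0.94578954 - 8.79570158 * 0.93522261 = 1.3395

Answer: Price = 1.3395


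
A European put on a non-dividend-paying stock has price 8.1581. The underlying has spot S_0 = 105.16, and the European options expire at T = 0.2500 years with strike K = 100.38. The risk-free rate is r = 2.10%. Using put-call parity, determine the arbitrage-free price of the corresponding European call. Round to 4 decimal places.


Put-call parity: C - P = S_0 * exp(-qT) - K * exp(-rT).
S_0 * exp(-qT) = 105.1600 * 1.00000000 = 105.16000000
K * exp(-rT) = 100.3800 * 0.99476376 = 99.85438594
C = P + S*exp(-qT) - K*exp(-rT)
C = 8.1581 + 105.16000000 - 99.85438594 = 13.4637

Answer: Call price = 13.4637


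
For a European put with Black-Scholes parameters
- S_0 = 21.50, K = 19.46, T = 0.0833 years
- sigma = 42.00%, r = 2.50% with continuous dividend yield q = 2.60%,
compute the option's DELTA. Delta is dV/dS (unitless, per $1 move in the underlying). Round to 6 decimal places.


Answer: Delta = -0.188390

Derivation:
d1 = 0.8823315563; d2 = 0.7611122509
phi(d1) = 0.2703080564; exp(-qT) = 0.9978365437; exp(-rT) = 0.9979196669
N(-d1) = 0.1887987682
Delta = -exp(-qT) * N(-d1) = -0.9978365437 * 0.1887987682 = -0.188390


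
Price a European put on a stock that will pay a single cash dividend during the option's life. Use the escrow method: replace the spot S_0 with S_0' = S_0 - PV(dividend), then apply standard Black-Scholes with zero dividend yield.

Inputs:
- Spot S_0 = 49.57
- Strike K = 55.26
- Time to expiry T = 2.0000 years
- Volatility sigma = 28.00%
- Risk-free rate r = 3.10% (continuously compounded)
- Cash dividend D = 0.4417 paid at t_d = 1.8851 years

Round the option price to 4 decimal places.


PV(D) = D * exp(-r * t_d) = 0.4417 * 0.94323662 = 0.41662762
S_0' = S_0 - PV(D) = 49.5700 - 0.41662762 = 49.15337238
d1 = (ln(S_0'/K) + (r + sigma^2/2)*T) / (sigma*sqrt(T)) = 0.05883163
d2 = d1 - sigma*sqrt(T) = -0.33714816
exp(-rT) = 0.93988289
N(-d1) = 0.47654311; N(-d2) = 0.63199739
P = K * exp(-rT) * N(-d2) - S_0' * N(-d1) = 55.2600 * 0.93988289 * 0.63199739 - 49.15337238 * 0.47654311 = 9.4009

Answer: Price = 9.4009


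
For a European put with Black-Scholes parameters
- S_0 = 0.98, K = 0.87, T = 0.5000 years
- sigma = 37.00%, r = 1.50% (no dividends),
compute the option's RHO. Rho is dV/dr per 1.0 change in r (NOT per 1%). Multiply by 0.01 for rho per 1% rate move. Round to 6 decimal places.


Answer: Rho = -0.156325

Derivation:
d1 = 0.6145497907; d2 = 0.3529202816
phi(d1) = 0.3302932919; exp(-qT) = 1.0000000000; exp(-rT) = 0.9925280548
N(-d2) = 0.3620741027
Rho = -K*T*exp(-rT)*N(-d2) = -0.8700 * 0.5000 * 0.9925280548 * 0.3620741027 = -0.156325


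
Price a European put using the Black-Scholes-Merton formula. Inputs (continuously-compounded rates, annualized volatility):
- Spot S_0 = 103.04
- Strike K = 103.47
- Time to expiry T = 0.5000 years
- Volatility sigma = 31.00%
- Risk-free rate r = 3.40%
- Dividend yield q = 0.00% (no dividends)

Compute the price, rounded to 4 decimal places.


d1 = (ln(S/K) + (r - q + 0.5*sigma^2) * T) / (sigma * sqrt(T)) = 0.16815705
d2 = d1 - sigma * sqrt(T) = -0.05104605
exp(-rT) = 0.98314368; exp(-qT) = 1.00000000
P = K * exp(-rT) * N(-d2) - S_0 * exp(-qT) * N(-d1)
N(-d1) = 0.43322986; N(-d2) = 0.52035559
P = 103.4700 * 0.98314368 * 0.52035559 - 103.0400 * 1.00000000 * 0.43322986 = 8.2936

Answer: Price = 8.2936


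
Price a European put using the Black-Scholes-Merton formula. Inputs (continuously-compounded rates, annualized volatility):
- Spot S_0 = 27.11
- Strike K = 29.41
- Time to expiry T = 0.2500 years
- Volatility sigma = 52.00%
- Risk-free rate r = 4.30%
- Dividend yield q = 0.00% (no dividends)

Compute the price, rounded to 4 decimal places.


d1 = (ln(S/K) + (r - q + 0.5*sigma^2) * T) / (sigma * sqrt(T)) = -0.14185419
d2 = d1 - sigma * sqrt(T) = -0.40185419
exp(-rT) = 0.98930757; exp(-qT) = 1.00000000
P = K * exp(-rT) * N(-d2) - S_0 * exp(-qT) * N(-d1)
N(-d1) = 0.55640241; N(-d2) = 0.65610433
P = 29.4100 * 0.98930757 * 0.65610433 - 27.1100 * 1.00000000 * 0.55640241 = 4.0056

Answer: Price = 4.0056


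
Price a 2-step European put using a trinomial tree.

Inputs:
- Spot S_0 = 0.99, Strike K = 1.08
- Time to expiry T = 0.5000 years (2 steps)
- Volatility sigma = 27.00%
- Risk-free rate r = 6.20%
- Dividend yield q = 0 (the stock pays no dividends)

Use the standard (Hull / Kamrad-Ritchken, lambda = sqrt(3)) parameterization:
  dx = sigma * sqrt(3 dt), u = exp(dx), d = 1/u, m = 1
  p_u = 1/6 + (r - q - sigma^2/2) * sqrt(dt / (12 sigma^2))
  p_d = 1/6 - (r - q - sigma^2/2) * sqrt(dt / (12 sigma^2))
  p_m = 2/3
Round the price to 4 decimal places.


Answer: Price = V(0,0) = 0.1127

Derivation:
dt = T/N = 0.250000; dx = sigma*sqrt(3*dt) = 0.233827
u = exp(dx) = 1.263426; d = 1/u = 0.791499
p_u = 0.180325, p_m = 0.666667, p_d = 0.153008
Discount per step: exp(-r*dt) = 0.984620
Stock lattice S(k, j) with j the centered position index:
  k=0: S(0,+0) = 0.9900
  k=1: S(1,-1) = 0.7836; S(1,+0) = 0.9900; S(1,+1) = 1.2508
  k=2: S(2,-2) = 0.6202; S(2,-1) = 0.7836; S(2,+0) = 0.9900; S(2,+1) = 1.2508; S(2,+2) = 1.5803
Terminal payoffs V(N, j) = max(K - S_T, 0):
  V(2,-2) = 0.459794; V(2,-1) = 0.296416; V(2,+0) = 0.090000; V(2,+1) = 0.000000; V(2,+2) = 0.000000
Backward induction: V(k, j) = exp(-r*dt) * [p_u * V(k+1, j+1) + p_m * V(k+1, j) + p_d * V(k+1, j-1)]
  V(1,-1) = exp(-r*dt) * [p_u*0.090000 + p_m*0.296416 + p_d*0.459794] = 0.279821
  V(1,+0) = exp(-r*dt) * [p_u*0.000000 + p_m*0.090000 + p_d*0.296416] = 0.103734
  V(1,+1) = exp(-r*dt) * [p_u*0.000000 + p_m*0.000000 + p_d*0.090000] = 0.013559
  V(0,+0) = exp(-r*dt) * [p_u*0.013559 + p_m*0.103734 + p_d*0.279821] = 0.112656


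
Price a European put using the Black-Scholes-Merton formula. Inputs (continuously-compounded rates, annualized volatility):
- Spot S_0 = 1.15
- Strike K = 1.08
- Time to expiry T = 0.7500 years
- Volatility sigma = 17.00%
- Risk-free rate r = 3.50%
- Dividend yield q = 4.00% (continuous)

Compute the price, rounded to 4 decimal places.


Answer: Price = 0.0367

Derivation:
d1 = (ln(S/K) + (r - q + 0.5*sigma^2) * T) / (sigma * sqrt(T)) = 0.47470691
d2 = d1 - sigma * sqrt(T) = 0.32748259
exp(-rT) = 0.97409154; exp(-qT) = 0.97044553
P = K * exp(-rT) * N(-d2) - S_0 * exp(-qT) * N(-d1)
N(-d1) = 0.31749795; N(-d2) = 0.37165145
P = 1.0800 * 0.97409154 * 0.37165145 - 1.1500 * 0.97044553 * 0.31749795 = 0.0367


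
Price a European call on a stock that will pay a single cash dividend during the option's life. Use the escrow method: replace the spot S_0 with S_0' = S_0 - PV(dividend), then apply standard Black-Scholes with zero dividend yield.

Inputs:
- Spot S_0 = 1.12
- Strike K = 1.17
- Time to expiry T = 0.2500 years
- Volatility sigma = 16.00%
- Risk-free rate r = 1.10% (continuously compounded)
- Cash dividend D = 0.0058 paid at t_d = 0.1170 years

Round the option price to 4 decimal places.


Answer: Price = 0.0160

Derivation:
PV(D) = D * exp(-r * t_d) = 0.0058 * 0.99871383 = 0.00579254
S_0' = S_0 - PV(D) = 1.1200 - 0.00579254 = 1.11420746
d1 = (ln(S_0'/K) + (r + sigma^2/2)*T) / (sigma*sqrt(T)) = -0.53637994
d2 = d1 - sigma*sqrt(T) = -0.61637994
exp(-rT) = 0.99725378
N(d1) = 0.29584800; N(d2) = 0.26882190
C = S_0' * N(d1) - K * exp(-rT) * N(d2) = 1.11420746 * 0.29584800 - 1.1700 * 0.99725378 * 0.26882190 = 0.0160


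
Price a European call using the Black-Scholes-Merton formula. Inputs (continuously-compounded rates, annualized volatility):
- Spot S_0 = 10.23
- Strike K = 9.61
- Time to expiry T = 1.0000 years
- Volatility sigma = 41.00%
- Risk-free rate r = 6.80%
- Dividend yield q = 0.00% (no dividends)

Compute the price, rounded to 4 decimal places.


Answer: Price = 2.2630

Derivation:
d1 = (ln(S/K) + (r - q + 0.5*sigma^2) * T) / (sigma * sqrt(T)) = 0.52334233
d2 = d1 - sigma * sqrt(T) = 0.11334233
exp(-rT) = 0.93426047; exp(-qT) = 1.00000000
C = S_0 * exp(-qT) * N(d1) - K * exp(-rT) * N(d2)
N(d1) = 0.69963198; N(d2) = 0.54512042
C = 10.2300 * 1.00000000 * 0.69963198 - 9.6100 * 0.93426047 * 0.54512042 = 2.2630


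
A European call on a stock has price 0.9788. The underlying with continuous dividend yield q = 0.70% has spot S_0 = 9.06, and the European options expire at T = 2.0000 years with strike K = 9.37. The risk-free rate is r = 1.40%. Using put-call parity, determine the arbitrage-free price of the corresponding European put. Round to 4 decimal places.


Put-call parity: C - P = S_0 * exp(-qT) - K * exp(-rT).
S_0 * exp(-qT) = 9.0600 * 0.98609754 = 8.93404375
K * exp(-rT) = 9.3700 * 0.97238837 = 9.11127900
P = C - S*exp(-qT) + K*exp(-rT)
P = 0.9788 - 8.93404375 + 9.11127900 = 1.1560

Answer: Put price = 1.1560


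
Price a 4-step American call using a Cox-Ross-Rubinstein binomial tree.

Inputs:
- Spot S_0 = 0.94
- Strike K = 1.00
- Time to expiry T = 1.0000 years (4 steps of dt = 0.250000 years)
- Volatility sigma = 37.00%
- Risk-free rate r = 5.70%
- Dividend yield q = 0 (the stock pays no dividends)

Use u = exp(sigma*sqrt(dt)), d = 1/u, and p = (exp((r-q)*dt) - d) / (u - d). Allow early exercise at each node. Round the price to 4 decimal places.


Answer: Price = V(0,0) = 0.1365

Derivation:
dt = T/N = 0.250000
u = exp(sigma*sqrt(dt)) = 1.203218; d = 1/u = 0.831104
p = (exp((r-q)*dt) - d) / (u - d) = 0.492450
Discount per step: exp(-r*dt) = 0.985851
Stock lattice S(k, i) with i counting down-moves:
  k=0: S(0,0) = 0.9400
  k=1: S(1,0) = 1.1310; S(1,1) = 0.7812
  k=2: S(2,0) = 1.3609; S(2,1) = 0.9400; S(2,2) = 0.6493
  k=3: S(3,0) = 1.6374; S(3,1) = 1.1310; S(3,2) = 0.7812; S(3,3) = 0.5396
  k=4: S(4,0) = 1.9702; S(4,1) = 1.3609; S(4,2) = 0.9400; S(4,3) = 0.6493; S(4,4) = 0.4485
Terminal payoffs V(N, i) = max(S_T - K, 0):
  V(4,0) = 0.970179; V(4,1) = 0.360871; V(4,2) = 0.000000; V(4,3) = 0.000000; V(4,4) = 0.000000
Backward induction: V(k, i) = exp(-r*dt) * [p * V(k+1, i) + (1-p) * V(k+1, i+1)]; then take max(V_cont, immediate exercise) for American.
  V(3,0) = exp(-r*dt) * [p*0.970179 + (1-p)*0.360871] = 0.651573; exercise = 0.637425; V(3,0) = max -> 0.651573
  V(3,1) = exp(-r*dt) * [p*0.360871 + (1-p)*0.000000] = 0.175196; exercise = 0.131025; V(3,1) = max -> 0.175196
  V(3,2) = exp(-r*dt) * [p*0.000000 + (1-p)*0.000000] = 0.000000; exercise = 0.000000; V(3,2) = max -> 0.000000
  V(3,3) = exp(-r*dt) * [p*0.000000 + (1-p)*0.000000] = 0.000000; exercise = 0.000000; V(3,3) = max -> 0.000000
  V(2,0) = exp(-r*dt) * [p*0.651573 + (1-p)*0.175196] = 0.403990; exercise = 0.360871; V(2,0) = max -> 0.403990
  V(2,1) = exp(-r*dt) * [p*0.175196 + (1-p)*0.000000] = 0.085055; exercise = 0.000000; V(2,1) = max -> 0.085055
  V(2,2) = exp(-r*dt) * [p*0.000000 + (1-p)*0.000000] = 0.000000; exercise = 0.000000; V(2,2) = max -> 0.000000
  V(1,0) = exp(-r*dt) * [p*0.403990 + (1-p)*0.085055] = 0.238689; exercise = 0.131025; V(1,0) = max -> 0.238689
  V(1,1) = exp(-r*dt) * [p*0.085055 + (1-p)*0.000000] = 0.041293; exercise = 0.000000; V(1,1) = max -> 0.041293
  V(0,0) = exp(-r*dt) * [p*0.238689 + (1-p)*0.041293] = 0.136541; exercise = 0.000000; V(0,0) = max -> 0.136541


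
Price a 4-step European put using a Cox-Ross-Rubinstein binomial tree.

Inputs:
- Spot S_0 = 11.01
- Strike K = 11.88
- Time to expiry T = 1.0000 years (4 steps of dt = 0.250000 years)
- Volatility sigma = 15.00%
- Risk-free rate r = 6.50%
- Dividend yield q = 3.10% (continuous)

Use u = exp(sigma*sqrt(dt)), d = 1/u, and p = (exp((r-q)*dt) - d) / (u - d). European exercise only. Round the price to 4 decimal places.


Answer: Price = V(0,0) = 0.9387

Derivation:
dt = T/N = 0.250000
u = exp(sigma*sqrt(dt)) = 1.077884; d = 1/u = 0.927743
p = (exp((r-q)*dt) - d) / (u - d) = 0.538114
Discount per step: exp(-r*dt) = 0.983881
Stock lattice S(k, i) with i counting down-moves:
  k=0: S(0,0) = 11.0100
  k=1: S(1,0) = 11.8675; S(1,1) = 10.2145
  k=2: S(2,0) = 12.7918; S(2,1) = 11.0100; S(2,2) = 9.4764
  k=3: S(3,0) = 13.7881; S(3,1) = 11.8675; S(3,2) = 10.2145; S(3,3) = 8.7917
  k=4: S(4,0) = 14.8619; S(4,1) = 12.7918; S(4,2) = 11.0100; S(4,3) = 9.4764; S(4,4) = 8.1564
Terminal payoffs V(N, i) = max(K - S_T, 0):
  V(4,0) = 0.000000; V(4,1) = 0.000000; V(4,2) = 0.870000; V(4,3) = 2.403605; V(4,4) = 3.723591
Backward induction: V(k, i) = exp(-r*dt) * [p * V(k+1, i) + (1-p) * V(k+1, i+1)].
  V(3,0) = exp(-r*dt) * [p*0.000000 + (1-p)*0.000000] = 0.000000
  V(3,1) = exp(-r*dt) * [p*0.000000 + (1-p)*0.870000] = 0.395364
  V(3,2) = exp(-r*dt) * [p*0.870000 + (1-p)*2.403605] = 1.552910
  V(3,3) = exp(-r*dt) * [p*2.403605 + (1-p)*3.723591] = 2.964719
  V(2,0) = exp(-r*dt) * [p*0.000000 + (1-p)*0.395364] = 0.179670
  V(2,1) = exp(-r*dt) * [p*0.395364 + (1-p)*1.552910] = 0.915028
  V(2,2) = exp(-r*dt) * [p*1.552910 + (1-p)*2.964719] = 2.169464
  V(1,0) = exp(-r*dt) * [p*0.179670 + (1-p)*0.915028] = 0.510951
  V(1,1) = exp(-r*dt) * [p*0.915028 + (1-p)*2.169464] = 1.470346
  V(0,0) = exp(-r*dt) * [p*0.510951 + (1-p)*1.470346] = 0.938704


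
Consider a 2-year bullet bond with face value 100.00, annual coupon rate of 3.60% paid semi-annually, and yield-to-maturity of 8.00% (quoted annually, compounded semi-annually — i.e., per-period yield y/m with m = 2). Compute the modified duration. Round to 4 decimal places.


Coupon per period c = face * coupon_rate / m = 1.800000
Periods per year m = 2; per-period yield y/m = 0.040000
Number of cashflows N = 4
Cashflows (t years, CF_t, discount factor 1/(1+y/m)^(m*t), PV):
  t = 0.5000: CF_t = 1.800000, DF = 0.961538, PV = 1.730769
  t = 1.0000: CF_t = 1.800000, DF = 0.924556, PV = 1.664201
  t = 1.5000: CF_t = 1.800000, DF = 0.888996, PV = 1.600193
  t = 2.0000: CF_t = 101.800000, DF = 0.854804, PV = 87.019067
Price P = sum_t PV_t = 92.014231
First compute Macaulay numerator sum_t t * PV_t:
  t * PV_t at t = 0.5000: 0.865385
  t * PV_t at t = 1.0000: 1.664201
  t * PV_t at t = 1.5000: 2.400290
  t * PV_t at t = 2.0000: 174.038133
Macaulay duration D = 178.968009 / 92.014231 = 1.945004
Modified duration = D / (1 + y/m) = 1.945004 / (1 + 0.040000) = 1.870196

Answer: Modified duration = 1.8702


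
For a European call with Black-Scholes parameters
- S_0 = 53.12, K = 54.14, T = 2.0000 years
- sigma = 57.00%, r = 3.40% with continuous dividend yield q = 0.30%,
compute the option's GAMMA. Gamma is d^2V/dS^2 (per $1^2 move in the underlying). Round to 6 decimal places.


d1 = 0.4563694718; d2 = -0.3497322588
phi(d1) = 0.3594877848; exp(-qT) = 0.9940179641; exp(-rT) = 0.9342604736
Gamma = exp(-qT) * phi(d1) / (S * sigma * sqrt(T)) = 0.9940179641 * 0.3594877848 / (53.1200 * 0.5700 * 1.4142135624) = 0.008345

Answer: Gamma = 0.008345


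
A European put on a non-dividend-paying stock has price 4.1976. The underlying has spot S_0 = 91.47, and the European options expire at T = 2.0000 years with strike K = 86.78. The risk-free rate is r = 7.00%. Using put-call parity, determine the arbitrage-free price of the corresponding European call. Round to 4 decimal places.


Answer: Call price = 20.2247

Derivation:
Put-call parity: C - P = S_0 * exp(-qT) - K * exp(-rT).
S_0 * exp(-qT) = 91.4700 * 1.00000000 = 91.47000000
K * exp(-rT) = 86.7800 * 0.86935824 = 75.44290767
C = P + S*exp(-qT) - K*exp(-rT)
C = 4.1976 + 91.47000000 - 75.44290767 = 20.2247


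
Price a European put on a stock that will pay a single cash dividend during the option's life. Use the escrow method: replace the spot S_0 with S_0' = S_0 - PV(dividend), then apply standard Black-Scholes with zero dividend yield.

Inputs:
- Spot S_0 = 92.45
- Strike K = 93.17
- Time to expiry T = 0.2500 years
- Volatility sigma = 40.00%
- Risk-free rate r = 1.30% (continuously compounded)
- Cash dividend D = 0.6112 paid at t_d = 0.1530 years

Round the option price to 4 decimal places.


Answer: Price = 7.8817

Derivation:
PV(D) = D * exp(-r * t_d) = 0.6112 * 0.99801298 = 0.60998553
S_0' = S_0 - PV(D) = 92.4500 - 0.60998553 = 91.84001447
d1 = (ln(S_0'/K) + (r + sigma^2/2)*T) / (sigma*sqrt(T)) = 0.04436154
d2 = d1 - sigma*sqrt(T) = -0.15563846
exp(-rT) = 0.99675528
N(-d1) = 0.48230811; N(-d2) = 0.56184099
P = K * exp(-rT) * N(-d2) - S_0' * N(-d1) = 93.1700 * 0.99675528 * 0.56184099 - 91.84001447 * 0.48230811 = 7.8817


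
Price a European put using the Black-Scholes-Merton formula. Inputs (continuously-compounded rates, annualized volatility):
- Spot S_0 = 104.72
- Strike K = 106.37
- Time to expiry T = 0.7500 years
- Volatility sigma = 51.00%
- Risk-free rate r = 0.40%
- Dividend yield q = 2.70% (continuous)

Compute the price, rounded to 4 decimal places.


d1 = (ln(S/K) + (r - q + 0.5*sigma^2) * T) / (sigma * sqrt(T)) = 0.14638442
d2 = d1 - sigma * sqrt(T) = -0.29528854
exp(-rT) = 0.99700450; exp(-qT) = 0.97995365
P = K * exp(-rT) * N(-d2) - S_0 * exp(-qT) * N(-d1)
N(-d1) = 0.44180896; N(-d2) = 0.61611326
P = 106.3700 * 0.99700450 * 0.61611326 - 104.7200 * 0.97995365 * 0.44180896 = 20.0009

Answer: Price = 20.0009


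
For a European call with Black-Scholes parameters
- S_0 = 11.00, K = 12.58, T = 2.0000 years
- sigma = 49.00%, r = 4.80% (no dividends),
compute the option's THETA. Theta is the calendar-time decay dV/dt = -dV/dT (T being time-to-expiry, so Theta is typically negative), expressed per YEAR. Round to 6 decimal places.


Answer: Theta = -0.917352

Derivation:
d1 = 0.2913381264; d2 = -0.4016265191
phi(d1) = 0.3823658198; exp(-qT) = 1.0000000000; exp(-rT) = 0.9084640161
Theta = -S*exp(-qT)*phi(d1)*sigma/(2*sqrt(T)) - r*K*exp(-rT)*N(d2) + q*S*exp(-qT)*N(d1)
N(d1) = 0.6146036346; N(d2) = 0.3439794550; sqrt(T) = 1.4142135624
Term 1 = -11.0000 * 1.0000000000 * 0.3823658198 * 0.4900 / (2 * 1.4142135624) = -0.7286564857
Term 2 = -0.0480 * 12.5800 * 0.9084640161 * 0.3439794550 = -0.1886957472
Term 3 = 0 (no dividend yield, q = 0)
Theta = -0.7286564857 + (-0.1886957472) + (0.0000000000) = -0.917352


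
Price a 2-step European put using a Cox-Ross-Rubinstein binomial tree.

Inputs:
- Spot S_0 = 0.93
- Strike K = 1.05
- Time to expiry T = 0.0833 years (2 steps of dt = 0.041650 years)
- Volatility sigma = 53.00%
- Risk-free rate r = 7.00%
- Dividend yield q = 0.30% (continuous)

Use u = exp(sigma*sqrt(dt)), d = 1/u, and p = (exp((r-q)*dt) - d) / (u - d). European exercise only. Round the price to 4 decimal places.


dt = T/N = 0.041650
u = exp(sigma*sqrt(dt)) = 1.114231; d = 1/u = 0.897480
p = (exp((r-q)*dt) - d) / (u - d) = 0.485878
Discount per step: exp(-r*dt) = 0.997089
Stock lattice S(k, i) with i counting down-moves:
  k=0: S(0,0) = 0.9300
  k=1: S(1,0) = 1.0362; S(1,1) = 0.8347
  k=2: S(2,0) = 1.1546; S(2,1) = 0.9300; S(2,2) = 0.7491
Terminal payoffs V(N, i) = max(K - S_T, 0):
  V(2,0) = 0.000000; V(2,1) = 0.120000; V(2,2) = 0.300912
Backward induction: V(k, i) = exp(-r*dt) * [p * V(k+1, i) + (1-p) * V(k+1, i+1)].
  V(1,0) = exp(-r*dt) * [p*0.000000 + (1-p)*0.120000] = 0.061515
  V(1,1) = exp(-r*dt) * [p*0.120000 + (1-p)*0.300912] = 0.212391
  V(0,0) = exp(-r*dt) * [p*0.061515 + (1-p)*0.212391] = 0.138679

Answer: Price = V(0,0) = 0.1387


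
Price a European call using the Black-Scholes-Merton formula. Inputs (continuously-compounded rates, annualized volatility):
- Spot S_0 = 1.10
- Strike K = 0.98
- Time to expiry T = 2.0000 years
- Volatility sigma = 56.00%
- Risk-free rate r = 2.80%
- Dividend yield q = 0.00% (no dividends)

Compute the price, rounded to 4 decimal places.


Answer: Price = 0.4056

Derivation:
d1 = (ln(S/K) + (r - q + 0.5*sigma^2) * T) / (sigma * sqrt(T)) = 0.61254752
d2 = d1 - sigma * sqrt(T) = -0.17941207
exp(-rT) = 0.94553914; exp(-qT) = 1.00000000
C = S_0 * exp(-qT) * N(d1) - K * exp(-rT) * N(d2)
N(d1) = 0.72991222; N(d2) = 0.42880708
C = 1.1000 * 1.00000000 * 0.72991222 - 0.9800 * 0.94553914 * 0.42880708 = 0.4056


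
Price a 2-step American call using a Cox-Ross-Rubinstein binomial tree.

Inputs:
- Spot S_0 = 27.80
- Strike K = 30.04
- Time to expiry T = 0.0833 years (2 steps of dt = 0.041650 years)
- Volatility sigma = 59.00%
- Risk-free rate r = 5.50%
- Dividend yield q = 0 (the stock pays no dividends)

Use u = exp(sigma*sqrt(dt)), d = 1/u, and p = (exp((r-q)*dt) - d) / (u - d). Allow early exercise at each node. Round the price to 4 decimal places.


dt = T/N = 0.041650
u = exp(sigma*sqrt(dt)) = 1.127958; d = 1/u = 0.886558
p = (exp((r-q)*dt) - d) / (u - d) = 0.479434
Discount per step: exp(-r*dt) = 0.997712
Stock lattice S(k, i) with i counting down-moves:
  k=0: S(0,0) = 27.8000
  k=1: S(1,0) = 31.3572; S(1,1) = 24.6463
  k=2: S(2,0) = 35.3697; S(2,1) = 27.8000; S(2,2) = 21.8504
Terminal payoffs V(N, i) = max(S_T - K, 0):
  V(2,0) = 5.329658; V(2,1) = 0.000000; V(2,2) = 0.000000
Backward induction: V(k, i) = exp(-r*dt) * [p * V(k+1, i) + (1-p) * V(k+1, i+1)]; then take max(V_cont, immediate exercise) for American.
  V(1,0) = exp(-r*dt) * [p*5.329658 + (1-p)*0.000000] = 2.549374; exercise = 1.317240; V(1,0) = max -> 2.549374
  V(1,1) = exp(-r*dt) * [p*0.000000 + (1-p)*0.000000] = 0.000000; exercise = 0.000000; V(1,1) = max -> 0.000000
  V(0,0) = exp(-r*dt) * [p*2.549374 + (1-p)*0.000000] = 1.219461; exercise = 0.000000; V(0,0) = max -> 1.219461

Answer: Price = V(0,0) = 1.2195


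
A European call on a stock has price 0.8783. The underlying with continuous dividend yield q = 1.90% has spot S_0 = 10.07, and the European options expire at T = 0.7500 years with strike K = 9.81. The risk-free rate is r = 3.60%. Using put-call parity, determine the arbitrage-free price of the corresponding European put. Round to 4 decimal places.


Answer: Put price = 0.4995

Derivation:
Put-call parity: C - P = S_0 * exp(-qT) - K * exp(-rT).
S_0 * exp(-qT) = 10.0700 * 0.98585105 = 9.92752008
K * exp(-rT) = 9.8100 * 0.97336124 = 9.54867378
P = C - S*exp(-qT) + K*exp(-rT)
P = 0.8783 - 9.92752008 + 9.54867378 = 0.4995


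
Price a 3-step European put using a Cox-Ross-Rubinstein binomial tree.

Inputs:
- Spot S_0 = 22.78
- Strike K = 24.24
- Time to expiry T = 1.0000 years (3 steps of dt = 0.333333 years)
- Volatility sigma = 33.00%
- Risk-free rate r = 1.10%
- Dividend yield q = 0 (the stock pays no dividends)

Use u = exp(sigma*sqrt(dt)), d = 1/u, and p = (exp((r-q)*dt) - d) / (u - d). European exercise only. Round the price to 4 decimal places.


dt = T/N = 0.333333
u = exp(sigma*sqrt(dt)) = 1.209885; d = 1/u = 0.826525
p = (exp((r-q)*dt) - d) / (u - d) = 0.462094
Discount per step: exp(-r*dt) = 0.996340
Stock lattice S(k, i) with i counting down-moves:
  k=0: S(0,0) = 22.7800
  k=1: S(1,0) = 27.5612; S(1,1) = 18.8282
  k=2: S(2,0) = 33.3459; S(2,1) = 22.7800; S(2,2) = 15.5620
  k=3: S(3,0) = 40.3447; S(3,1) = 27.5612; S(3,2) = 18.8282; S(3,3) = 12.8624
Terminal payoffs V(N, i) = max(K - S_T, 0):
  V(3,0) = 0.000000; V(3,1) = 0.000000; V(3,2) = 5.411769; V(3,3) = 11.377627
Backward induction: V(k, i) = exp(-r*dt) * [p * V(k+1, i) + (1-p) * V(k+1, i+1)].
  V(2,0) = exp(-r*dt) * [p*0.000000 + (1-p)*0.000000] = 0.000000
  V(2,1) = exp(-r*dt) * [p*0.000000 + (1-p)*5.411769] = 2.900368
  V(2,2) = exp(-r*dt) * [p*5.411769 + (1-p)*11.377627] = 8.589287
  V(1,0) = exp(-r*dt) * [p*0.000000 + (1-p)*2.900368] = 1.554414
  V(1,1) = exp(-r*dt) * [p*2.900368 + (1-p)*8.589287] = 5.938655
  V(0,0) = exp(-r*dt) * [p*1.554414 + (1-p)*5.938655] = 3.898402

Answer: Price = V(0,0) = 3.8984


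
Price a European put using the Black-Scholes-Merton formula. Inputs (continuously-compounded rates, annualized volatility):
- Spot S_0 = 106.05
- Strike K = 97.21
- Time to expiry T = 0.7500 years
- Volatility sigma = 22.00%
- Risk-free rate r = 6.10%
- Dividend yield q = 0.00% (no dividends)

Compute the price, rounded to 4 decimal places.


Answer: Price = 2.7085

Derivation:
d1 = (ln(S/K) + (r - q + 0.5*sigma^2) * T) / (sigma * sqrt(T)) = 0.79221429
d2 = d1 - sigma * sqrt(T) = 0.60168870
exp(-rT) = 0.95528075; exp(-qT) = 1.00000000
P = K * exp(-rT) * N(-d2) - S_0 * exp(-qT) * N(-d1)
N(-d1) = 0.21411787; N(-d2) = 0.27369069
P = 97.2100 * 0.95528075 * 0.27369069 - 106.0500 * 1.00000000 * 0.21411787 = 2.7085


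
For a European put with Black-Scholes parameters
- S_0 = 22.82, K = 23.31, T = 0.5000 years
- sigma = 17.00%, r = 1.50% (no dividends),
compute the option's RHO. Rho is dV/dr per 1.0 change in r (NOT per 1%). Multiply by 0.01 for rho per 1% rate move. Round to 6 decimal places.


Answer: Rho = -6.584959

Derivation:
d1 = -0.0542401531; d2 = -0.1744483059
phi(d1) = 0.3983558689; exp(-qT) = 1.0000000000; exp(-rT) = 0.9925280548
N(-d2) = 0.5692434232
Rho = -K*T*exp(-rT)*N(-d2) = -23.3100 * 0.5000 * 0.9925280548 * 0.5692434232 = -6.584959


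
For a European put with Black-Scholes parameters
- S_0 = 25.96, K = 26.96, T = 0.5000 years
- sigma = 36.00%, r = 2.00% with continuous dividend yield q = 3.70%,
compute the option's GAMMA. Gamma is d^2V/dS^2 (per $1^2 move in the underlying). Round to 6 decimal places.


Answer: Gamma = 0.059175

Derivation:
d1 = -0.0545941205; d2 = -0.3091525617
phi(d1) = 0.3983481959; exp(-qT) = 0.9816700746; exp(-rT) = 0.9900498337
Gamma = exp(-qT) * phi(d1) / (S * sigma * sqrt(T)) = 0.9816700746 * 0.3983481959 / (25.9600 * 0.3600 * 0.7071067812) = 0.059175


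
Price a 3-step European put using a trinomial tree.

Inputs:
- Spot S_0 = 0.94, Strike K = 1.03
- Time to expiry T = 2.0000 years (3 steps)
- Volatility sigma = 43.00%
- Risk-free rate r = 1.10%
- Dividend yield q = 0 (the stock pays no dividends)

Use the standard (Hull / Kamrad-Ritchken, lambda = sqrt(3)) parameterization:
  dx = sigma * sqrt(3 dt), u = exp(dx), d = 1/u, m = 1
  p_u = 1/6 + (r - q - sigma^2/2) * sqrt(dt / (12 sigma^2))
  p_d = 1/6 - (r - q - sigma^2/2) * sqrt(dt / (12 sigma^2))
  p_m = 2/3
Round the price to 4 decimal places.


dt = T/N = 0.666667; dx = sigma*sqrt(3*dt) = 0.608112
u = exp(dx) = 1.836960; d = 1/u = 0.544378
p_u = 0.122020, p_m = 0.666667, p_d = 0.211313
Discount per step: exp(-r*dt) = 0.992693
Stock lattice S(k, j) with j the centered position index:
  k=0: S(0,+0) = 0.9400
  k=1: S(1,-1) = 0.5117; S(1,+0) = 0.9400; S(1,+1) = 1.7267
  k=2: S(2,-2) = 0.2786; S(2,-1) = 0.5117; S(2,+0) = 0.9400; S(2,+1) = 1.7267; S(2,+2) = 3.1720
  k=3: S(3,-3) = 0.1516; S(3,-2) = 0.2786; S(3,-1) = 0.5117; S(3,+0) = 0.9400; S(3,+1) = 1.7267; S(3,+2) = 3.1720; S(3,+3) = 5.8268
Terminal payoffs V(N, j) = max(K - S_T, 0):
  V(3,-3) = 0.878355; V(3,-2) = 0.751434; V(3,-1) = 0.518285; V(3,+0) = 0.090000; V(3,+1) = 0.000000; V(3,+2) = 0.000000; V(3,+3) = 0.000000
Backward induction: V(k, j) = exp(-r*dt) * [p_u * V(k+1, j+1) + p_m * V(k+1, j) + p_d * V(k+1, j-1)]
  V(2,-2) = exp(-r*dt) * [p_u*0.518285 + p_m*0.751434 + p_d*0.878355] = 0.744326
  V(2,-1) = exp(-r*dt) * [p_u*0.090000 + p_m*0.518285 + p_d*0.751434] = 0.511528
  V(2,+0) = exp(-r*dt) * [p_u*0.000000 + p_m*0.090000 + p_d*0.518285] = 0.168282
  V(2,+1) = exp(-r*dt) * [p_u*0.000000 + p_m*0.000000 + p_d*0.090000] = 0.018879
  V(2,+2) = exp(-r*dt) * [p_u*0.000000 + p_m*0.000000 + p_d*0.000000] = 0.000000
  V(1,-1) = exp(-r*dt) * [p_u*0.168282 + p_m*0.511528 + p_d*0.744326] = 0.515047
  V(1,+0) = exp(-r*dt) * [p_u*0.018879 + p_m*0.168282 + p_d*0.511528] = 0.220958
  V(1,+1) = exp(-r*dt) * [p_u*0.000000 + p_m*0.018879 + p_d*0.168282] = 0.047794
  V(0,+0) = exp(-r*dt) * [p_u*0.047794 + p_m*0.220958 + p_d*0.515047] = 0.260059

Answer: Price = V(0,0) = 0.2601


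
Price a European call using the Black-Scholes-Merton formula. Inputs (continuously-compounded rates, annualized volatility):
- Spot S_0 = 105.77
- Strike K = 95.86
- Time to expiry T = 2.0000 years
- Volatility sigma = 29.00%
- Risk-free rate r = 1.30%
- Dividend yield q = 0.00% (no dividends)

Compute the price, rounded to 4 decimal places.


Answer: Price = 23.0922

Derivation:
d1 = (ln(S/K) + (r - q + 0.5*sigma^2) * T) / (sigma * sqrt(T)) = 0.50833207
d2 = d1 - sigma * sqrt(T) = 0.09821014
exp(-rT) = 0.97433509; exp(-qT) = 1.00000000
C = S_0 * exp(-qT) * N(d1) - K * exp(-rT) * N(d2)
N(d1) = 0.69438976; N(d2) = 0.53911728
C = 105.7700 * 1.00000000 * 0.69438976 - 95.8600 * 0.97433509 * 0.53911728 = 23.0922


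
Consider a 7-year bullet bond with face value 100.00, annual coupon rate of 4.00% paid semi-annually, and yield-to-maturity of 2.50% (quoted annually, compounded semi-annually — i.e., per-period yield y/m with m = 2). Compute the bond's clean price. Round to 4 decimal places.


Coupon per period c = face * coupon_rate / m = 2.000000
Periods per year m = 2; per-period yield y/m = 0.012500
Number of cashflows N = 14
Cashflows (t years, CF_t, discount factor 1/(1+y/m)^(m*t), PV):
  t = 0.5000: CF_t = 2.000000, DF = 0.987654, PV = 1.975309
  t = 1.0000: CF_t = 2.000000, DF = 0.975461, PV = 1.950922
  t = 1.5000: CF_t = 2.000000, DF = 0.963418, PV = 1.926837
  t = 2.0000: CF_t = 2.000000, DF = 0.951524, PV = 1.903049
  t = 2.5000: CF_t = 2.000000, DF = 0.939777, PV = 1.879554
  t = 3.0000: CF_t = 2.000000, DF = 0.928175, PV = 1.856350
  t = 3.5000: CF_t = 2.000000, DF = 0.916716, PV = 1.833432
  t = 4.0000: CF_t = 2.000000, DF = 0.905398, PV = 1.810797
  t = 4.5000: CF_t = 2.000000, DF = 0.894221, PV = 1.788441
  t = 5.0000: CF_t = 2.000000, DF = 0.883181, PV = 1.766362
  t = 5.5000: CF_t = 2.000000, DF = 0.872277, PV = 1.744555
  t = 6.0000: CF_t = 2.000000, DF = 0.861509, PV = 1.723017
  t = 6.5000: CF_t = 2.000000, DF = 0.850873, PV = 1.701745
  t = 7.0000: CF_t = 102.000000, DF = 0.840368, PV = 85.717545
Price P = sum_t PV_t = 109.577915

Answer: Price = 109.5779
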